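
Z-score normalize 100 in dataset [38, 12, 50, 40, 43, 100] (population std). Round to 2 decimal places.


Mean = (38 + 12 + 50 + 40 + 43 + 100) / 6 = 47.1667
Variance = sum((x_i - mean)^2) / n = 698.1389
Std = sqrt(698.1389) = 26.4223
Z = (x - mean) / std
= (100 - 47.1667) / 26.4223
= 52.8333 / 26.4223
= 2.00

2.00


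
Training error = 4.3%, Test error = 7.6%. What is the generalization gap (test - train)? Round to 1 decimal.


Generalization gap = test_error - train_error
= 7.6 - 4.3
= 3.3%
A moderate gap.

3.3


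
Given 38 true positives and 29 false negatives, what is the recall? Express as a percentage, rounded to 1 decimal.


Recall = TP / (TP + FN) * 100
= 38 / (38 + 29)
= 38 / 67
= 0.5672
= 56.7%

56.7


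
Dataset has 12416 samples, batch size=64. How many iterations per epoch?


Iterations per epoch = dataset_size / batch_size
= 12416 / 64
= 194

194


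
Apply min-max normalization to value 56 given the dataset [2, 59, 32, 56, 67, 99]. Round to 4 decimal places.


Min = 2, Max = 99
Range = 99 - 2 = 97
Scaled = (x - min) / (max - min)
= (56 - 2) / 97
= 54 / 97
= 0.5567

0.5567


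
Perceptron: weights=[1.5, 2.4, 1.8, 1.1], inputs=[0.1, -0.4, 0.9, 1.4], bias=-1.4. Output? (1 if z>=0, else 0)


z = w . x + b
= 1.5*0.1 + 2.4*-0.4 + 1.8*0.9 + 1.1*1.4 + -1.4
= 0.15 + -0.96 + 1.62 + 1.54 + -1.4
= 2.35 + -1.4
= 0.95
Since z = 0.95 >= 0, output = 1

1


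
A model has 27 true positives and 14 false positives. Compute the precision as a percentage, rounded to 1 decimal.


Precision = TP / (TP + FP) * 100
= 27 / (27 + 14)
= 27 / 41
= 0.6585
= 65.9%

65.9


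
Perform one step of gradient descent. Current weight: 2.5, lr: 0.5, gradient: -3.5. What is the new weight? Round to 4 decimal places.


w_new = w_old - lr * gradient
= 2.5 - 0.5 * -3.5
= 2.5 - (-1.75)
= 4.2500

4.2500


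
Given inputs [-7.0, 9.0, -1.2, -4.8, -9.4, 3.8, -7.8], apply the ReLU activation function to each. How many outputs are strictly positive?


ReLU(x) = max(0, x) for each element:
ReLU(-7.0) = 0
ReLU(9.0) = 9.0
ReLU(-1.2) = 0
ReLU(-4.8) = 0
ReLU(-9.4) = 0
ReLU(3.8) = 3.8
ReLU(-7.8) = 0
Active neurons (>0): 2

2


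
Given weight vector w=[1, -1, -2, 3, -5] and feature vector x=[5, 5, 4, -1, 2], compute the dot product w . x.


Element-wise products:
1 * 5 = 5
-1 * 5 = -5
-2 * 4 = -8
3 * -1 = -3
-5 * 2 = -10
Sum = 5 + -5 + -8 + -3 + -10
= -21

-21


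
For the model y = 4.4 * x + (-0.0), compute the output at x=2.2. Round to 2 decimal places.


y = 4.4 * 2.2 + (-0.0)
= 9.68 + (-0.0)
= 9.68

9.68


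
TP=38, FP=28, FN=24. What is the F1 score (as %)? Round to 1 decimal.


Precision = TP / (TP + FP) = 38 / 66 = 0.5758
Recall = TP / (TP + FN) = 38 / 62 = 0.6129
F1 = 2 * P * R / (P + R)
= 2 * 0.5758 * 0.6129 / (0.5758 + 0.6129)
= 0.7058 / 1.1887
= 0.5938
As percentage: 59.4%

59.4


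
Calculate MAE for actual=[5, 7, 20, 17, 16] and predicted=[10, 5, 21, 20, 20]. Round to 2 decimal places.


Absolute errors: [5, 2, 1, 3, 4]
Sum of absolute errors = 15
MAE = 15 / 5 = 3.00

3.00


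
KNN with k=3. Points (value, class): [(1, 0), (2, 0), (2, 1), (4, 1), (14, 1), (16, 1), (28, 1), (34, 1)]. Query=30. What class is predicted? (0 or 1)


Distances from query 30:
Point 28 (class 1): distance = 2
Point 34 (class 1): distance = 4
Point 16 (class 1): distance = 14
K=3 nearest neighbors: classes = [1, 1, 1]
Votes for class 1: 3 / 3
Majority vote => class 1

1


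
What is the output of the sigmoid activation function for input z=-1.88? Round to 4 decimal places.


sigmoid(z) = 1 / (1 + exp(-z))
exp(-(-1.88)) = exp(1.88) = 6.5535
1 + 6.5535 = 7.5535
1 / 7.5535 = 0.1324

0.1324


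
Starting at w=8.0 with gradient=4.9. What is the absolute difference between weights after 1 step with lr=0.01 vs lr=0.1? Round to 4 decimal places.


With lr=0.01: w_new = 8.0 - 0.01 * 4.9 = 7.951
With lr=0.1: w_new = 8.0 - 0.1 * 4.9 = 7.51
Absolute difference = |7.951 - 7.51|
= 0.4410

0.4410


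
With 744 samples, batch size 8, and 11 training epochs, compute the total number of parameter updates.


Iterations per epoch = 744 / 8 = 93
Total updates = iterations_per_epoch * epochs
= 93 * 11
= 1023

1023


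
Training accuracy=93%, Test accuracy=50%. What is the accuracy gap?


Gap = train_accuracy - test_accuracy
= 93 - 50
= 43%
This large gap strongly indicates overfitting.

43


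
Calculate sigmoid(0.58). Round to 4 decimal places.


sigmoid(z) = 1 / (1 + exp(-z))
exp(-(0.58)) = exp(-0.58) = 0.5599
1 + 0.5599 = 1.5599
1 / 1.5599 = 0.6411

0.6411


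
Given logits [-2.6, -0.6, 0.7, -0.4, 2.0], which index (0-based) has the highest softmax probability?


Softmax is a monotonic transformation, so it preserves the argmax.
We need to find the index of the maximum logit.
Index 0: -2.6
Index 1: -0.6
Index 2: 0.7
Index 3: -0.4
Index 4: 2.0
Maximum logit = 2.0 at index 4

4


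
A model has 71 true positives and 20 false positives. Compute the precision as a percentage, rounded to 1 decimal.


Precision = TP / (TP + FP) * 100
= 71 / (71 + 20)
= 71 / 91
= 0.7802
= 78.0%

78.0


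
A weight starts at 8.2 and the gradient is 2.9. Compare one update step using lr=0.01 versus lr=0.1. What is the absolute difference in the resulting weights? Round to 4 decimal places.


With lr=0.01: w_new = 8.2 - 0.01 * 2.9 = 8.171
With lr=0.1: w_new = 8.2 - 0.1 * 2.9 = 7.91
Absolute difference = |8.171 - 7.91|
= 0.2610

0.2610


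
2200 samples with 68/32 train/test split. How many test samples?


Train samples = 2200 * 68% = 1496
Test samples = 2200 - 1496
= 704

704


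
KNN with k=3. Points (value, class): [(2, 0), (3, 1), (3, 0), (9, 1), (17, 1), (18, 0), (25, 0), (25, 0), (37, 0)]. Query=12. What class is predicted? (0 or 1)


Distances from query 12:
Point 9 (class 1): distance = 3
Point 17 (class 1): distance = 5
Point 18 (class 0): distance = 6
K=3 nearest neighbors: classes = [1, 1, 0]
Votes for class 1: 2 / 3
Majority vote => class 1

1


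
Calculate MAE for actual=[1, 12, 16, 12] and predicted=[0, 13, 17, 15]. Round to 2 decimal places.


Absolute errors: [1, 1, 1, 3]
Sum of absolute errors = 6
MAE = 6 / 4 = 1.50

1.50


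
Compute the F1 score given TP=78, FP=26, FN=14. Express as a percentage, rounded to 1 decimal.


Precision = TP / (TP + FP) = 78 / 104 = 0.75
Recall = TP / (TP + FN) = 78 / 92 = 0.8478
F1 = 2 * P * R / (P + R)
= 2 * 0.75 * 0.8478 / (0.75 + 0.8478)
= 1.2717 / 1.5978
= 0.7959
As percentage: 79.6%

79.6


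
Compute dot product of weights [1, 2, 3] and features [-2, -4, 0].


Element-wise products:
1 * -2 = -2
2 * -4 = -8
3 * 0 = 0
Sum = -2 + -8 + 0
= -10

-10


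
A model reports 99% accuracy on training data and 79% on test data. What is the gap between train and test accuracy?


Gap = train_accuracy - test_accuracy
= 99 - 79
= 20%
This gap suggests the model is overfitting.

20


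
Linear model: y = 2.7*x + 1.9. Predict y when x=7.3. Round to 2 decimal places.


y = 2.7 * 7.3 + (1.9)
= 19.71 + (1.9)
= 21.61

21.61


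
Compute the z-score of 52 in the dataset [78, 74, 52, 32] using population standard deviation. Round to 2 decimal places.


Mean = (78 + 74 + 52 + 32) / 4 = 59.0
Variance = sum((x_i - mean)^2) / n = 341.0
Std = sqrt(341.0) = 18.4662
Z = (x - mean) / std
= (52 - 59.0) / 18.4662
= -7.0 / 18.4662
= -0.38

-0.38


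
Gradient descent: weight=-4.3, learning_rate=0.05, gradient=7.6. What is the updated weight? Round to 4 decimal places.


w_new = w_old - lr * gradient
= -4.3 - 0.05 * 7.6
= -4.3 - (0.38)
= -4.6800

-4.6800


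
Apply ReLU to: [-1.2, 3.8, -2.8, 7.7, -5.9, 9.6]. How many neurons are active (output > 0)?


ReLU(x) = max(0, x) for each element:
ReLU(-1.2) = 0
ReLU(3.8) = 3.8
ReLU(-2.8) = 0
ReLU(7.7) = 7.7
ReLU(-5.9) = 0
ReLU(9.6) = 9.6
Active neurons (>0): 3

3


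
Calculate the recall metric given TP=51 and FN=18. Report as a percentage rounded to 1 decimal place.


Recall = TP / (TP + FN) * 100
= 51 / (51 + 18)
= 51 / 69
= 0.7391
= 73.9%

73.9


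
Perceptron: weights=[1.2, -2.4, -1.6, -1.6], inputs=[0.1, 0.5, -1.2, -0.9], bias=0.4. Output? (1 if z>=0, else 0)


z = w . x + b
= 1.2*0.1 + -2.4*0.5 + -1.6*-1.2 + -1.6*-0.9 + 0.4
= 0.12 + -1.2 + 1.92 + 1.44 + 0.4
= 2.28 + 0.4
= 2.68
Since z = 2.68 >= 0, output = 1

1


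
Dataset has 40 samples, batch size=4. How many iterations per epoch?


Iterations per epoch = dataset_size / batch_size
= 40 / 4
= 10

10


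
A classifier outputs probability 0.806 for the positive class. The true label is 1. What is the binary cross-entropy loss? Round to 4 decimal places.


For y=1: Loss = -log(p)
= -log(0.806)
= -(-0.2157)
= 0.2157

0.2157


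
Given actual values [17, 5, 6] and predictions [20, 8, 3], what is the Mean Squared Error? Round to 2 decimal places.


Differences: [-3, -3, 3]
Squared errors: [9, 9, 9]
Sum of squared errors = 27
MSE = 27 / 3 = 9.00

9.00


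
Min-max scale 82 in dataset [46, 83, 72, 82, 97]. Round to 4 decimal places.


Min = 46, Max = 97
Range = 97 - 46 = 51
Scaled = (x - min) / (max - min)
= (82 - 46) / 51
= 36 / 51
= 0.7059

0.7059


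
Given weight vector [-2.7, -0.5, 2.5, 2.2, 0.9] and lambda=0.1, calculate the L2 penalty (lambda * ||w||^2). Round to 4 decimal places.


Squaring each weight:
(-2.7)^2 = 7.29
(-0.5)^2 = 0.25
2.5^2 = 6.25
2.2^2 = 4.84
0.9^2 = 0.81
Sum of squares = 19.44
Penalty = 0.1 * 19.44 = 1.9440

1.9440


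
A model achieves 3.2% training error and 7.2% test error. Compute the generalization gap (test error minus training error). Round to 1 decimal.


Generalization gap = test_error - train_error
= 7.2 - 3.2
= 4.0%
A moderate gap.

4.0


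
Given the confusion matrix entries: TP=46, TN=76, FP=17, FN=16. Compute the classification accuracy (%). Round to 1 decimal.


Accuracy = (TP + TN) / (TP + TN + FP + FN) * 100
= (46 + 76) / (46 + 76 + 17 + 16)
= 122 / 155
= 0.7871
= 78.7%

78.7


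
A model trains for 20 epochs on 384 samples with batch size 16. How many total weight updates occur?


Iterations per epoch = 384 / 16 = 24
Total updates = iterations_per_epoch * epochs
= 24 * 20
= 480

480


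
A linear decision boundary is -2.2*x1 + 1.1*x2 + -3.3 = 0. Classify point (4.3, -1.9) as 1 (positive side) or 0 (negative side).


Compute -2.2 * 4.3 + 1.1 * -1.9 + -3.3
= -9.46 + -2.09 + -3.3
= -14.85
Since -14.85 < 0, the point is on the negative side.

0


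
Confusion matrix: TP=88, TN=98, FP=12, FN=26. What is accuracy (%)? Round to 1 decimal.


Accuracy = (TP + TN) / (TP + TN + FP + FN) * 100
= (88 + 98) / (88 + 98 + 12 + 26)
= 186 / 224
= 0.8304
= 83.0%

83.0


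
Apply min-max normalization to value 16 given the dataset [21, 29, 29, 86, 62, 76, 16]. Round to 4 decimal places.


Min = 16, Max = 86
Range = 86 - 16 = 70
Scaled = (x - min) / (max - min)
= (16 - 16) / 70
= 0 / 70
= 0.0000

0.0000


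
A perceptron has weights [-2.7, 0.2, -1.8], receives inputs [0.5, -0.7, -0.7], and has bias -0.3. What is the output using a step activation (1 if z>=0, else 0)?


z = w . x + b
= -2.7*0.5 + 0.2*-0.7 + -1.8*-0.7 + -0.3
= -1.35 + -0.14 + 1.26 + -0.3
= -0.23 + -0.3
= -0.53
Since z = -0.53 < 0, output = 0

0


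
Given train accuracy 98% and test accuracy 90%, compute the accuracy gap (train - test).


Gap = train_accuracy - test_accuracy
= 98 - 90
= 8%
This moderate gap may indicate mild overfitting.

8


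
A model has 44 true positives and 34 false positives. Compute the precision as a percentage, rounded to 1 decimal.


Precision = TP / (TP + FP) * 100
= 44 / (44 + 34)
= 44 / 78
= 0.5641
= 56.4%

56.4


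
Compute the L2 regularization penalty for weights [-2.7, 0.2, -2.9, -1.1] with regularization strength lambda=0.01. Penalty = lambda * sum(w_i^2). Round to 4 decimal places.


Squaring each weight:
(-2.7)^2 = 7.29
0.2^2 = 0.04
(-2.9)^2 = 8.41
(-1.1)^2 = 1.21
Sum of squares = 16.95
Penalty = 0.01 * 16.95 = 0.1695

0.1695


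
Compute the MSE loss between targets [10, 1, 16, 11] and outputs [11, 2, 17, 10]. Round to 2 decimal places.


Differences: [-1, -1, -1, 1]
Squared errors: [1, 1, 1, 1]
Sum of squared errors = 4
MSE = 4 / 4 = 1.00

1.00


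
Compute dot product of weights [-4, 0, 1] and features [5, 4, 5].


Element-wise products:
-4 * 5 = -20
0 * 4 = 0
1 * 5 = 5
Sum = -20 + 0 + 5
= -15

-15


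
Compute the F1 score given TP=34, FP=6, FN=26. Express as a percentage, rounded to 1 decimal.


Precision = TP / (TP + FP) = 34 / 40 = 0.85
Recall = TP / (TP + FN) = 34 / 60 = 0.5667
F1 = 2 * P * R / (P + R)
= 2 * 0.85 * 0.5667 / (0.85 + 0.5667)
= 0.9633 / 1.4167
= 0.68
As percentage: 68.0%

68.0


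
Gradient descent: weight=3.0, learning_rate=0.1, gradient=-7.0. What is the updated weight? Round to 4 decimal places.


w_new = w_old - lr * gradient
= 3.0 - 0.1 * -7.0
= 3.0 - (-0.7)
= 3.7000

3.7000


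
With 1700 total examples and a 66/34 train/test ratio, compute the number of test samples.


Train samples = 1700 * 66% = 1122
Test samples = 1700 - 1122
= 578

578


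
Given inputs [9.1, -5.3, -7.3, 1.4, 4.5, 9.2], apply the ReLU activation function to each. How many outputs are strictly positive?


ReLU(x) = max(0, x) for each element:
ReLU(9.1) = 9.1
ReLU(-5.3) = 0
ReLU(-7.3) = 0
ReLU(1.4) = 1.4
ReLU(4.5) = 4.5
ReLU(9.2) = 9.2
Active neurons (>0): 4

4


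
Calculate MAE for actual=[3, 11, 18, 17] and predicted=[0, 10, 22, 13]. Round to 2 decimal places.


Absolute errors: [3, 1, 4, 4]
Sum of absolute errors = 12
MAE = 12 / 4 = 3.00

3.00


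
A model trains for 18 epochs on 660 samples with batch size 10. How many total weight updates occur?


Iterations per epoch = 660 / 10 = 66
Total updates = iterations_per_epoch * epochs
= 66 * 18
= 1188

1188


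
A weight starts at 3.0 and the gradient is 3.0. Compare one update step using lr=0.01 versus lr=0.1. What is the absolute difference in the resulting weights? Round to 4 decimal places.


With lr=0.01: w_new = 3.0 - 0.01 * 3.0 = 2.97
With lr=0.1: w_new = 3.0 - 0.1 * 3.0 = 2.7
Absolute difference = |2.97 - 2.7|
= 0.2700

0.2700


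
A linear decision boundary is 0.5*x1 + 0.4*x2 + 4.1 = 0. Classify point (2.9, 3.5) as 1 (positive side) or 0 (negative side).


Compute 0.5 * 2.9 + 0.4 * 3.5 + 4.1
= 1.45 + 1.4 + 4.1
= 6.95
Since 6.95 >= 0, the point is on the positive side.

1


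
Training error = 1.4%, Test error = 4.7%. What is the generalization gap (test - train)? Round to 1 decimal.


Generalization gap = test_error - train_error
= 4.7 - 1.4
= 3.3%
A moderate gap.

3.3


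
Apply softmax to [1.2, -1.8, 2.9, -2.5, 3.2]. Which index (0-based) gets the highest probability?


Softmax is a monotonic transformation, so it preserves the argmax.
We need to find the index of the maximum logit.
Index 0: 1.2
Index 1: -1.8
Index 2: 2.9
Index 3: -2.5
Index 4: 3.2
Maximum logit = 3.2 at index 4

4


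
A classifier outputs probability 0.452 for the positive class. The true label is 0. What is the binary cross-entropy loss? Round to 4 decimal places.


For y=0: Loss = -log(1-p)
= -log(1 - 0.452)
= -log(0.548)
= -(-0.6015)
= 0.6015

0.6015


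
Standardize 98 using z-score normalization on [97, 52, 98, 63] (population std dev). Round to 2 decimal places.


Mean = (97 + 52 + 98 + 63) / 4 = 77.5
Variance = sum((x_i - mean)^2) / n = 415.25
Std = sqrt(415.25) = 20.3777
Z = (x - mean) / std
= (98 - 77.5) / 20.3777
= 20.5 / 20.3777
= 1.01

1.01


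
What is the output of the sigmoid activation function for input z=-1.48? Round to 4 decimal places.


sigmoid(z) = 1 / (1 + exp(-z))
exp(-(-1.48)) = exp(1.48) = 4.3929
1 + 4.3929 = 5.3929
1 / 5.3929 = 0.1854

0.1854


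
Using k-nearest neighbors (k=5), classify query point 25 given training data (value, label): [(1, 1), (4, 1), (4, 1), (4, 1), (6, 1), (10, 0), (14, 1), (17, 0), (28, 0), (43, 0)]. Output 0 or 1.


Distances from query 25:
Point 28 (class 0): distance = 3
Point 17 (class 0): distance = 8
Point 14 (class 1): distance = 11
Point 10 (class 0): distance = 15
Point 43 (class 0): distance = 18
K=5 nearest neighbors: classes = [0, 0, 1, 0, 0]
Votes for class 1: 1 / 5
Majority vote => class 0

0


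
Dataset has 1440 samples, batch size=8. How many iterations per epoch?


Iterations per epoch = dataset_size / batch_size
= 1440 / 8
= 180

180


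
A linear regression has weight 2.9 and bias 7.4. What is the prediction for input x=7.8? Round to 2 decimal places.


y = 2.9 * 7.8 + (7.4)
= 22.62 + (7.4)
= 30.02

30.02


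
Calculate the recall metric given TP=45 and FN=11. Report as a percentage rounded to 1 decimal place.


Recall = TP / (TP + FN) * 100
= 45 / (45 + 11)
= 45 / 56
= 0.8036
= 80.4%

80.4


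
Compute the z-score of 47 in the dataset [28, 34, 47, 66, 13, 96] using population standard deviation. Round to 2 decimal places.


Mean = (28 + 34 + 47 + 66 + 13 + 96) / 6 = 47.3333
Variance = sum((x_i - mean)^2) / n = 741.2222
Std = sqrt(741.2222) = 27.2254
Z = (x - mean) / std
= (47 - 47.3333) / 27.2254
= -0.3333 / 27.2254
= -0.01

-0.01


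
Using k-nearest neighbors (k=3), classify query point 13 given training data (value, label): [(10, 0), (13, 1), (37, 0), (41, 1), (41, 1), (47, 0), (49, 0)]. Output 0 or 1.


Distances from query 13:
Point 13 (class 1): distance = 0
Point 10 (class 0): distance = 3
Point 37 (class 0): distance = 24
K=3 nearest neighbors: classes = [1, 0, 0]
Votes for class 1: 1 / 3
Majority vote => class 0

0


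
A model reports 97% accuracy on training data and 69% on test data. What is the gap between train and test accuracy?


Gap = train_accuracy - test_accuracy
= 97 - 69
= 28%
This large gap strongly indicates overfitting.

28


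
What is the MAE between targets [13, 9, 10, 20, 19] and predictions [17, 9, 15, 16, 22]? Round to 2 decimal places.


Absolute errors: [4, 0, 5, 4, 3]
Sum of absolute errors = 16
MAE = 16 / 5 = 3.20

3.20


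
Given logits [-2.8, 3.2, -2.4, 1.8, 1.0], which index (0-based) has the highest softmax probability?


Softmax is a monotonic transformation, so it preserves the argmax.
We need to find the index of the maximum logit.
Index 0: -2.8
Index 1: 3.2
Index 2: -2.4
Index 3: 1.8
Index 4: 1.0
Maximum logit = 3.2 at index 1

1


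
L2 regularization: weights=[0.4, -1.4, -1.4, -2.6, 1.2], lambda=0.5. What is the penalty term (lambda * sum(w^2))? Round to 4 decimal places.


Squaring each weight:
0.4^2 = 0.16
(-1.4)^2 = 1.96
(-1.4)^2 = 1.96
(-2.6)^2 = 6.76
1.2^2 = 1.44
Sum of squares = 12.28
Penalty = 0.5 * 12.28 = 6.1400

6.1400


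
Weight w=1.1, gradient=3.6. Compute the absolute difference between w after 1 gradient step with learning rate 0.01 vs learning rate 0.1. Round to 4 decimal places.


With lr=0.01: w_new = 1.1 - 0.01 * 3.6 = 1.064
With lr=0.1: w_new = 1.1 - 0.1 * 3.6 = 0.74
Absolute difference = |1.064 - 0.74|
= 0.3240

0.3240


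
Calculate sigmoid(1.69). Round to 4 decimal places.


sigmoid(z) = 1 / (1 + exp(-z))
exp(-(1.69)) = exp(-1.69) = 0.1845
1 + 0.1845 = 1.1845
1 / 1.1845 = 0.8442

0.8442


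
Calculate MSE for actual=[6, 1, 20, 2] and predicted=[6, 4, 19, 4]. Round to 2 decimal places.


Differences: [0, -3, 1, -2]
Squared errors: [0, 9, 1, 4]
Sum of squared errors = 14
MSE = 14 / 4 = 3.50

3.50


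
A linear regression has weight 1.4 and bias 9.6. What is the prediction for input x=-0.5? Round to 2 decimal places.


y = 1.4 * -0.5 + (9.6)
= -0.7 + (9.6)
= 8.90

8.90


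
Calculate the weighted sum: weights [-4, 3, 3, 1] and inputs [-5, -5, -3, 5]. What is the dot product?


Element-wise products:
-4 * -5 = 20
3 * -5 = -15
3 * -3 = -9
1 * 5 = 5
Sum = 20 + -15 + -9 + 5
= 1

1


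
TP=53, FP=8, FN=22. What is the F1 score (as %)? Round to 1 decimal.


Precision = TP / (TP + FP) = 53 / 61 = 0.8689
Recall = TP / (TP + FN) = 53 / 75 = 0.7067
F1 = 2 * P * R / (P + R)
= 2 * 0.8689 * 0.7067 / (0.8689 + 0.7067)
= 1.228 / 1.5755
= 0.7794
As percentage: 77.9%

77.9


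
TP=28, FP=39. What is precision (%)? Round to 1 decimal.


Precision = TP / (TP + FP) * 100
= 28 / (28 + 39)
= 28 / 67
= 0.4179
= 41.8%

41.8


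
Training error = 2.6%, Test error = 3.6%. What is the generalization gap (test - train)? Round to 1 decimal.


Generalization gap = test_error - train_error
= 3.6 - 2.6
= 1.0%
A small gap suggests good generalization.

1.0


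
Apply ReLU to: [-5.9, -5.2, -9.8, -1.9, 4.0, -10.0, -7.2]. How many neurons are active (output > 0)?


ReLU(x) = max(0, x) for each element:
ReLU(-5.9) = 0
ReLU(-5.2) = 0
ReLU(-9.8) = 0
ReLU(-1.9) = 0
ReLU(4.0) = 4.0
ReLU(-10.0) = 0
ReLU(-7.2) = 0
Active neurons (>0): 1

1


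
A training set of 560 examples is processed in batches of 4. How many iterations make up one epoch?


Iterations per epoch = dataset_size / batch_size
= 560 / 4
= 140

140


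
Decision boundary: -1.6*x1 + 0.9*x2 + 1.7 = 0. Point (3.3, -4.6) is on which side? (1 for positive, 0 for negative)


Compute -1.6 * 3.3 + 0.9 * -4.6 + 1.7
= -5.28 + -4.14 + 1.7
= -7.72
Since -7.72 < 0, the point is on the negative side.

0


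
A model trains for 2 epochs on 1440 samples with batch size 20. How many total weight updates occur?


Iterations per epoch = 1440 / 20 = 72
Total updates = iterations_per_epoch * epochs
= 72 * 2
= 144

144


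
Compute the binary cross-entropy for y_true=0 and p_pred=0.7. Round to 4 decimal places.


For y=0: Loss = -log(1-p)
= -log(1 - 0.7)
= -log(0.3)
= -(-1.204)
= 1.2040

1.2040


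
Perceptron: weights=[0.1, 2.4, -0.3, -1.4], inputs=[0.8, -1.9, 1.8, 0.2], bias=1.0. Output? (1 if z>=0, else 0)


z = w . x + b
= 0.1*0.8 + 2.4*-1.9 + -0.3*1.8 + -1.4*0.2 + 1.0
= 0.08 + -4.56 + -0.54 + -0.28 + 1.0
= -5.3 + 1.0
= -4.3
Since z = -4.3 < 0, output = 0

0


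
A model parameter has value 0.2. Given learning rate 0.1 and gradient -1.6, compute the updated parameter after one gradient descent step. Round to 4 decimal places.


w_new = w_old - lr * gradient
= 0.2 - 0.1 * -1.6
= 0.2 - (-0.16)
= 0.3600

0.3600


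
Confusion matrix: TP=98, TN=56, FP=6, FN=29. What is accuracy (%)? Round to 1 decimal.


Accuracy = (TP + TN) / (TP + TN + FP + FN) * 100
= (98 + 56) / (98 + 56 + 6 + 29)
= 154 / 189
= 0.8148
= 81.5%

81.5


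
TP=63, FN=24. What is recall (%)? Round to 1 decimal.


Recall = TP / (TP + FN) * 100
= 63 / (63 + 24)
= 63 / 87
= 0.7241
= 72.4%

72.4


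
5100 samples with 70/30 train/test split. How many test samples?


Train samples = 5100 * 70% = 3570
Test samples = 5100 - 3570
= 1530

1530


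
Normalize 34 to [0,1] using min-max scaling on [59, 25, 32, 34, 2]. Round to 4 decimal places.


Min = 2, Max = 59
Range = 59 - 2 = 57
Scaled = (x - min) / (max - min)
= (34 - 2) / 57
= 32 / 57
= 0.5614

0.5614


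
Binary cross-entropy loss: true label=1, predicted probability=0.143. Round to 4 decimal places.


For y=1: Loss = -log(p)
= -log(0.143)
= -(-1.9449)
= 1.9449

1.9449


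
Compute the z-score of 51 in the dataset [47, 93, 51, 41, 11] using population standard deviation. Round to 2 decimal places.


Mean = (47 + 93 + 51 + 41 + 11) / 5 = 48.6
Variance = sum((x_i - mean)^2) / n = 690.24
Std = sqrt(690.24) = 26.2724
Z = (x - mean) / std
= (51 - 48.6) / 26.2724
= 2.4 / 26.2724
= 0.09

0.09


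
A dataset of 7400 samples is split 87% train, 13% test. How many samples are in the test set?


Train samples = 7400 * 87% = 6438
Test samples = 7400 - 6438
= 962

962


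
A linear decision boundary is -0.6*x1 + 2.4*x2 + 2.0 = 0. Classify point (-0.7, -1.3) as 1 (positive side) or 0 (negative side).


Compute -0.6 * -0.7 + 2.4 * -1.3 + 2.0
= 0.42 + -3.12 + 2.0
= -0.7
Since -0.7 < 0, the point is on the negative side.

0


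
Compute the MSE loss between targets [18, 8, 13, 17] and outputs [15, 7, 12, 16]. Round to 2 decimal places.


Differences: [3, 1, 1, 1]
Squared errors: [9, 1, 1, 1]
Sum of squared errors = 12
MSE = 12 / 4 = 3.00

3.00


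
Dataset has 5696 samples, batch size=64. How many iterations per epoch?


Iterations per epoch = dataset_size / batch_size
= 5696 / 64
= 89

89


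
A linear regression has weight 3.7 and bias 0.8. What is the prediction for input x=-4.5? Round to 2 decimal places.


y = 3.7 * -4.5 + (0.8)
= -16.65 + (0.8)
= -15.85

-15.85


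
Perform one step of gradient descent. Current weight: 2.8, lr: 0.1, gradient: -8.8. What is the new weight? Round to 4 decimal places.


w_new = w_old - lr * gradient
= 2.8 - 0.1 * -8.8
= 2.8 - (-0.88)
= 3.6800

3.6800


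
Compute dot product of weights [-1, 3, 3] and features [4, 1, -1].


Element-wise products:
-1 * 4 = -4
3 * 1 = 3
3 * -1 = -3
Sum = -4 + 3 + -3
= -4

-4


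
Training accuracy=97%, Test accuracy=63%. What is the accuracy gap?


Gap = train_accuracy - test_accuracy
= 97 - 63
= 34%
This large gap strongly indicates overfitting.

34


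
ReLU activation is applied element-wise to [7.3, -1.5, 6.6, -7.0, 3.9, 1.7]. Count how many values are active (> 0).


ReLU(x) = max(0, x) for each element:
ReLU(7.3) = 7.3
ReLU(-1.5) = 0
ReLU(6.6) = 6.6
ReLU(-7.0) = 0
ReLU(3.9) = 3.9
ReLU(1.7) = 1.7
Active neurons (>0): 4

4


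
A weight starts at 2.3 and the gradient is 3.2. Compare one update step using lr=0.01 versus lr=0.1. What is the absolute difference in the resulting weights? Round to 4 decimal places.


With lr=0.01: w_new = 2.3 - 0.01 * 3.2 = 2.268
With lr=0.1: w_new = 2.3 - 0.1 * 3.2 = 1.98
Absolute difference = |2.268 - 1.98|
= 0.2880

0.2880


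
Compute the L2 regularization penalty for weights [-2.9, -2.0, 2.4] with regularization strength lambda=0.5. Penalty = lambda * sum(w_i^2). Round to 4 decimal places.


Squaring each weight:
(-2.9)^2 = 8.41
(-2.0)^2 = 4.0
2.4^2 = 5.76
Sum of squares = 18.17
Penalty = 0.5 * 18.17 = 9.0850

9.0850


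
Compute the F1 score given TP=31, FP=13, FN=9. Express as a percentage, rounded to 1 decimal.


Precision = TP / (TP + FP) = 31 / 44 = 0.7045
Recall = TP / (TP + FN) = 31 / 40 = 0.775
F1 = 2 * P * R / (P + R)
= 2 * 0.7045 * 0.775 / (0.7045 + 0.775)
= 1.092 / 1.4795
= 0.7381
As percentage: 73.8%

73.8


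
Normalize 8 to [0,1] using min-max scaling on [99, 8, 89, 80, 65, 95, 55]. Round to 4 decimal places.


Min = 8, Max = 99
Range = 99 - 8 = 91
Scaled = (x - min) / (max - min)
= (8 - 8) / 91
= 0 / 91
= 0.0000

0.0000


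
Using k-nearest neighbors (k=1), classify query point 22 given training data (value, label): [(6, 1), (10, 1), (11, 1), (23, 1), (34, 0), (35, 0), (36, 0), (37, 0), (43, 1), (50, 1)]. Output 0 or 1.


Distances from query 22:
Point 23 (class 1): distance = 1
K=1 nearest neighbors: classes = [1]
Votes for class 1: 1 / 1
Majority vote => class 1

1


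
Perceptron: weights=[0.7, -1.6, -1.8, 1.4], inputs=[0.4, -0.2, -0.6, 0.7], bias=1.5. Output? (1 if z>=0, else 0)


z = w . x + b
= 0.7*0.4 + -1.6*-0.2 + -1.8*-0.6 + 1.4*0.7 + 1.5
= 0.28 + 0.32 + 1.08 + 0.98 + 1.5
= 2.66 + 1.5
= 4.16
Since z = 4.16 >= 0, output = 1

1


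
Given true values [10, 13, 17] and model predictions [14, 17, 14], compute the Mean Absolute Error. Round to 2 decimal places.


Absolute errors: [4, 4, 3]
Sum of absolute errors = 11
MAE = 11 / 3 = 3.67

3.67


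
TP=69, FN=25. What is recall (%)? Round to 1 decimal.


Recall = TP / (TP + FN) * 100
= 69 / (69 + 25)
= 69 / 94
= 0.734
= 73.4%

73.4


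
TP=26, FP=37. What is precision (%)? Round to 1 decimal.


Precision = TP / (TP + FP) * 100
= 26 / (26 + 37)
= 26 / 63
= 0.4127
= 41.3%

41.3


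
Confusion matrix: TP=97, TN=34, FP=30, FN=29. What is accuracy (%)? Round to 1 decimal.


Accuracy = (TP + TN) / (TP + TN + FP + FN) * 100
= (97 + 34) / (97 + 34 + 30 + 29)
= 131 / 190
= 0.6895
= 68.9%

68.9


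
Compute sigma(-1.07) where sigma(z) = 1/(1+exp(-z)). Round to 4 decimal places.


sigmoid(z) = 1 / (1 + exp(-z))
exp(-(-1.07)) = exp(1.07) = 2.9154
1 + 2.9154 = 3.9154
1 / 3.9154 = 0.2554

0.2554


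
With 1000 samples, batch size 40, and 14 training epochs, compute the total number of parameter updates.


Iterations per epoch = 1000 / 40 = 25
Total updates = iterations_per_epoch * epochs
= 25 * 14
= 350

350


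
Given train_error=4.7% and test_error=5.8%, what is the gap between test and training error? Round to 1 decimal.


Generalization gap = test_error - train_error
= 5.8 - 4.7
= 1.1%
A small gap suggests good generalization.

1.1


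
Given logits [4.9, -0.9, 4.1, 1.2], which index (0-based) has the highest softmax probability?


Softmax is a monotonic transformation, so it preserves the argmax.
We need to find the index of the maximum logit.
Index 0: 4.9
Index 1: -0.9
Index 2: 4.1
Index 3: 1.2
Maximum logit = 4.9 at index 0

0


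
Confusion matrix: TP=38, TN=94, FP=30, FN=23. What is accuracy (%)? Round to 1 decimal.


Accuracy = (TP + TN) / (TP + TN + FP + FN) * 100
= (38 + 94) / (38 + 94 + 30 + 23)
= 132 / 185
= 0.7135
= 71.4%

71.4


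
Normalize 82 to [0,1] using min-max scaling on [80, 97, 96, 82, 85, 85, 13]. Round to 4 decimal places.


Min = 13, Max = 97
Range = 97 - 13 = 84
Scaled = (x - min) / (max - min)
= (82 - 13) / 84
= 69 / 84
= 0.8214

0.8214


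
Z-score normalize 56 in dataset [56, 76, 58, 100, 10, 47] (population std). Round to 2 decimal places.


Mean = (56 + 76 + 58 + 100 + 10 + 47) / 6 = 57.8333
Variance = sum((x_i - mean)^2) / n = 752.8056
Std = sqrt(752.8056) = 27.4373
Z = (x - mean) / std
= (56 - 57.8333) / 27.4373
= -1.8333 / 27.4373
= -0.07

-0.07


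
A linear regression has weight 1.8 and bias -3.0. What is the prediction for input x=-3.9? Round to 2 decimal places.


y = 1.8 * -3.9 + (-3.0)
= -7.02 + (-3.0)
= -10.02

-10.02


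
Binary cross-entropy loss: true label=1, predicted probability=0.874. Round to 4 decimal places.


For y=1: Loss = -log(p)
= -log(0.874)
= -(-0.1347)
= 0.1347

0.1347


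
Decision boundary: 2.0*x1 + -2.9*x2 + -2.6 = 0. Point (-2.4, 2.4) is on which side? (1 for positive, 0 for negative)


Compute 2.0 * -2.4 + -2.9 * 2.4 + -2.6
= -4.8 + -6.96 + -2.6
= -14.36
Since -14.36 < 0, the point is on the negative side.

0


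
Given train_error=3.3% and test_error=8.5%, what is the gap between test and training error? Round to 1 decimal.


Generalization gap = test_error - train_error
= 8.5 - 3.3
= 5.2%
A moderate gap.

5.2


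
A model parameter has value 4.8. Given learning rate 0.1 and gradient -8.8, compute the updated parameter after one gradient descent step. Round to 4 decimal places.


w_new = w_old - lr * gradient
= 4.8 - 0.1 * -8.8
= 4.8 - (-0.88)
= 5.6800

5.6800


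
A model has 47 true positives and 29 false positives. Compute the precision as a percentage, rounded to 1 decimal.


Precision = TP / (TP + FP) * 100
= 47 / (47 + 29)
= 47 / 76
= 0.6184
= 61.8%

61.8


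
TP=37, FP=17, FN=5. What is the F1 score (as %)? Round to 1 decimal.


Precision = TP / (TP + FP) = 37 / 54 = 0.6852
Recall = TP / (TP + FN) = 37 / 42 = 0.881
F1 = 2 * P * R / (P + R)
= 2 * 0.6852 * 0.881 / (0.6852 + 0.881)
= 1.2072 / 1.5661
= 0.7708
As percentage: 77.1%

77.1


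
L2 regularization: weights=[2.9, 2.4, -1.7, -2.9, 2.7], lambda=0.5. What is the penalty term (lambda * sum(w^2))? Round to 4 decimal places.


Squaring each weight:
2.9^2 = 8.41
2.4^2 = 5.76
(-1.7)^2 = 2.89
(-2.9)^2 = 8.41
2.7^2 = 7.29
Sum of squares = 32.76
Penalty = 0.5 * 32.76 = 16.3800

16.3800


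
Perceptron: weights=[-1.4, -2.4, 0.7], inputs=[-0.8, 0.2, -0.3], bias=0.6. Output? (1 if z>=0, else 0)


z = w . x + b
= -1.4*-0.8 + -2.4*0.2 + 0.7*-0.3 + 0.6
= 1.12 + -0.48 + -0.21 + 0.6
= 0.43 + 0.6
= 1.03
Since z = 1.03 >= 0, output = 1

1


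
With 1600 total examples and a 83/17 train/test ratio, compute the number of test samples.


Train samples = 1600 * 83% = 1328
Test samples = 1600 - 1328
= 272

272


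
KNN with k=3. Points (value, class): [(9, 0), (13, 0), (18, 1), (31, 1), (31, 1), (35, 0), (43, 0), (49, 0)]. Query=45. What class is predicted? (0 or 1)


Distances from query 45:
Point 43 (class 0): distance = 2
Point 49 (class 0): distance = 4
Point 35 (class 0): distance = 10
K=3 nearest neighbors: classes = [0, 0, 0]
Votes for class 1: 0 / 3
Majority vote => class 0

0


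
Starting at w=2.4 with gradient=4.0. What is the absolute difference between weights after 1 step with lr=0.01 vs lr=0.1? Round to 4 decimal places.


With lr=0.01: w_new = 2.4 - 0.01 * 4.0 = 2.36
With lr=0.1: w_new = 2.4 - 0.1 * 4.0 = 2.0
Absolute difference = |2.36 - 2.0|
= 0.3600

0.3600


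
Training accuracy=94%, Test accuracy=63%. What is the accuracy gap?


Gap = train_accuracy - test_accuracy
= 94 - 63
= 31%
This large gap strongly indicates overfitting.

31


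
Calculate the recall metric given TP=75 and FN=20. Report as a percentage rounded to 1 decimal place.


Recall = TP / (TP + FN) * 100
= 75 / (75 + 20)
= 75 / 95
= 0.7895
= 78.9%

78.9


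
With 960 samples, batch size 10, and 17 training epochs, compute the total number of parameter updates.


Iterations per epoch = 960 / 10 = 96
Total updates = iterations_per_epoch * epochs
= 96 * 17
= 1632

1632


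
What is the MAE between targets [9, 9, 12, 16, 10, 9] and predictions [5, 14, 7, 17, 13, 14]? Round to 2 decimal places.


Absolute errors: [4, 5, 5, 1, 3, 5]
Sum of absolute errors = 23
MAE = 23 / 6 = 3.83

3.83


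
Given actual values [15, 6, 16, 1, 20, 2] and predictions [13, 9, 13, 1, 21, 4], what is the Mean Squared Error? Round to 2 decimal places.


Differences: [2, -3, 3, 0, -1, -2]
Squared errors: [4, 9, 9, 0, 1, 4]
Sum of squared errors = 27
MSE = 27 / 6 = 4.50

4.50


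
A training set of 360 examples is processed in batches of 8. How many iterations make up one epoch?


Iterations per epoch = dataset_size / batch_size
= 360 / 8
= 45

45


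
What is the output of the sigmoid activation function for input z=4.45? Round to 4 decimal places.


sigmoid(z) = 1 / (1 + exp(-z))
exp(-(4.45)) = exp(-4.45) = 0.0117
1 + 0.0117 = 1.0117
1 / 1.0117 = 0.9885

0.9885


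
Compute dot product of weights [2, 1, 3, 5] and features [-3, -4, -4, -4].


Element-wise products:
2 * -3 = -6
1 * -4 = -4
3 * -4 = -12
5 * -4 = -20
Sum = -6 + -4 + -12 + -20
= -42

-42


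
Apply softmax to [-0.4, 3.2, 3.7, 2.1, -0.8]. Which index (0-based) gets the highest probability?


Softmax is a monotonic transformation, so it preserves the argmax.
We need to find the index of the maximum logit.
Index 0: -0.4
Index 1: 3.2
Index 2: 3.7
Index 3: 2.1
Index 4: -0.8
Maximum logit = 3.7 at index 2

2


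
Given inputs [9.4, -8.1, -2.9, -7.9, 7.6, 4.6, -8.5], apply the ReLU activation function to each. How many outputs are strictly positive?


ReLU(x) = max(0, x) for each element:
ReLU(9.4) = 9.4
ReLU(-8.1) = 0
ReLU(-2.9) = 0
ReLU(-7.9) = 0
ReLU(7.6) = 7.6
ReLU(4.6) = 4.6
ReLU(-8.5) = 0
Active neurons (>0): 3

3


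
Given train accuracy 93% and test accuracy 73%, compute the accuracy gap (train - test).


Gap = train_accuracy - test_accuracy
= 93 - 73
= 20%
This gap suggests the model is overfitting.

20


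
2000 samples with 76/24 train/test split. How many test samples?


Train samples = 2000 * 76% = 1520
Test samples = 2000 - 1520
= 480

480


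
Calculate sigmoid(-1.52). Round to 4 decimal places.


sigmoid(z) = 1 / (1 + exp(-z))
exp(-(-1.52)) = exp(1.52) = 4.5722
1 + 4.5722 = 5.5722
1 / 5.5722 = 0.1795

0.1795


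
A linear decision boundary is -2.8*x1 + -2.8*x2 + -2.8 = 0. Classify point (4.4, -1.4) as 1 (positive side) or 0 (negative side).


Compute -2.8 * 4.4 + -2.8 * -1.4 + -2.8
= -12.32 + 3.92 + -2.8
= -11.2
Since -11.2 < 0, the point is on the negative side.

0


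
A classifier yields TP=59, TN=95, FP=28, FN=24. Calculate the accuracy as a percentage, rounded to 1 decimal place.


Accuracy = (TP + TN) / (TP + TN + FP + FN) * 100
= (59 + 95) / (59 + 95 + 28 + 24)
= 154 / 206
= 0.7476
= 74.8%

74.8


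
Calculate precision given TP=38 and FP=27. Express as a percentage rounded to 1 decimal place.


Precision = TP / (TP + FP) * 100
= 38 / (38 + 27)
= 38 / 65
= 0.5846
= 58.5%

58.5


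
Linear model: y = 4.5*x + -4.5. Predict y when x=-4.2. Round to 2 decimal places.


y = 4.5 * -4.2 + (-4.5)
= -18.9 + (-4.5)
= -23.40

-23.40


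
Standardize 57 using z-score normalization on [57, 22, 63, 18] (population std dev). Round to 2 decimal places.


Mean = (57 + 22 + 63 + 18) / 4 = 40.0
Variance = sum((x_i - mean)^2) / n = 406.5
Std = sqrt(406.5) = 20.1618
Z = (x - mean) / std
= (57 - 40.0) / 20.1618
= 17.0 / 20.1618
= 0.84

0.84


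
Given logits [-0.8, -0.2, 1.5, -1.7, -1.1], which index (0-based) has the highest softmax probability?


Softmax is a monotonic transformation, so it preserves the argmax.
We need to find the index of the maximum logit.
Index 0: -0.8
Index 1: -0.2
Index 2: 1.5
Index 3: -1.7
Index 4: -1.1
Maximum logit = 1.5 at index 2

2


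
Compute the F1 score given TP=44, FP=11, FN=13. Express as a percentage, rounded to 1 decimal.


Precision = TP / (TP + FP) = 44 / 55 = 0.8
Recall = TP / (TP + FN) = 44 / 57 = 0.7719
F1 = 2 * P * R / (P + R)
= 2 * 0.8 * 0.7719 / (0.8 + 0.7719)
= 1.2351 / 1.5719
= 0.7857
As percentage: 78.6%

78.6


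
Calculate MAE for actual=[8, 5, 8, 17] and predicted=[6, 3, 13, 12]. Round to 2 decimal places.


Absolute errors: [2, 2, 5, 5]
Sum of absolute errors = 14
MAE = 14 / 4 = 3.50

3.50


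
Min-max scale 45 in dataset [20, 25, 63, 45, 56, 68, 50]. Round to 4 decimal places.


Min = 20, Max = 68
Range = 68 - 20 = 48
Scaled = (x - min) / (max - min)
= (45 - 20) / 48
= 25 / 48
= 0.5208

0.5208


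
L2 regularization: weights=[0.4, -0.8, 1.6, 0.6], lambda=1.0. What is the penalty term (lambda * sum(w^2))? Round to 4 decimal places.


Squaring each weight:
0.4^2 = 0.16
(-0.8)^2 = 0.64
1.6^2 = 2.56
0.6^2 = 0.36
Sum of squares = 3.72
Penalty = 1.0 * 3.72 = 3.7200

3.7200


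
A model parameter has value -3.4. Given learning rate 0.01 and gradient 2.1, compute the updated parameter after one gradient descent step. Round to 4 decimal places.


w_new = w_old - lr * gradient
= -3.4 - 0.01 * 2.1
= -3.4 - (0.021)
= -3.4210

-3.4210


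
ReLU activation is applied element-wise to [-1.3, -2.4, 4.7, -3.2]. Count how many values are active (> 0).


ReLU(x) = max(0, x) for each element:
ReLU(-1.3) = 0
ReLU(-2.4) = 0
ReLU(4.7) = 4.7
ReLU(-3.2) = 0
Active neurons (>0): 1

1


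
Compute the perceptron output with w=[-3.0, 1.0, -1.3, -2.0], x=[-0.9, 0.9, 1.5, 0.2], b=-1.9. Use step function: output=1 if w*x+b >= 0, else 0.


z = w . x + b
= -3.0*-0.9 + 1.0*0.9 + -1.3*1.5 + -2.0*0.2 + -1.9
= 2.7 + 0.9 + -1.95 + -0.4 + -1.9
= 1.25 + -1.9
= -0.65
Since z = -0.65 < 0, output = 0

0


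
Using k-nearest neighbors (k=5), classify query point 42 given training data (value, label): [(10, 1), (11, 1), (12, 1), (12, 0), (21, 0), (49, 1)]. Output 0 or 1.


Distances from query 42:
Point 49 (class 1): distance = 7
Point 21 (class 0): distance = 21
Point 12 (class 0): distance = 30
Point 12 (class 1): distance = 30
Point 11 (class 1): distance = 31
K=5 nearest neighbors: classes = [1, 0, 0, 1, 1]
Votes for class 1: 3 / 5
Majority vote => class 1

1


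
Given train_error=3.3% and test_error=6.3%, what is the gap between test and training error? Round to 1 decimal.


Generalization gap = test_error - train_error
= 6.3 - 3.3
= 3.0%
A moderate gap.

3.0


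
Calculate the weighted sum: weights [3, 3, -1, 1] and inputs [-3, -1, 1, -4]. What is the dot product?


Element-wise products:
3 * -3 = -9
3 * -1 = -3
-1 * 1 = -1
1 * -4 = -4
Sum = -9 + -3 + -1 + -4
= -17

-17


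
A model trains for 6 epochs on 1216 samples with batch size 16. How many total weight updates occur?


Iterations per epoch = 1216 / 16 = 76
Total updates = iterations_per_epoch * epochs
= 76 * 6
= 456

456
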